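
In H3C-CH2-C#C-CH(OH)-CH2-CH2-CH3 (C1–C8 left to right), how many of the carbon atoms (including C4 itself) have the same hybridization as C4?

C4 is sp (two π bonds).
C1: sp3
C2: sp3
C3: sp ✓
C4: sp ✓
C5: sp3
C6: sp3
C7: sp3
C8: sp3
2 carbons are sp.

2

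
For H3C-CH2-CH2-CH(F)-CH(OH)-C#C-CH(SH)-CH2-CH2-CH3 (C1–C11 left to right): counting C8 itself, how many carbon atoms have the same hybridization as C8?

9

C8 is sp3 (only σ bonds).
C1: sp3 ✓
C2: sp3 ✓
C3: sp3 ✓
C4: sp3 ✓
C5: sp3 ✓
C6: sp
C7: sp
C8: sp3 ✓
C9: sp3 ✓
C10: sp3 ✓
C11: sp3 ✓
9 carbons are sp3.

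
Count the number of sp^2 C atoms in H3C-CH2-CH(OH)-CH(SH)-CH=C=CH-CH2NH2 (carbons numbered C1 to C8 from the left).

2

C1: sp3
C2: sp3
C3: sp3
C4: sp3
C5: sp2 ✓
C6: sp
C7: sp2 ✓
C8: sp3
C5, C7 → 2 sp2 carbons.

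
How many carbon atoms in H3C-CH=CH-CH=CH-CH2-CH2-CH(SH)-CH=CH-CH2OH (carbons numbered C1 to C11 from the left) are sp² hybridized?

6

C1: sp3
C2: sp2 ✓
C3: sp2 ✓
C4: sp2 ✓
C5: sp2 ✓
C6: sp3
C7: sp3
C8: sp3
C9: sp2 ✓
C10: sp2 ✓
C11: sp3
C2, C3, C4, C5, C9, C10 → 6 sp2 carbons.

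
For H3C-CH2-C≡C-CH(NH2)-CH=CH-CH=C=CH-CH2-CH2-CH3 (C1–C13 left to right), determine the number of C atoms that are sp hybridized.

C1: sp3
C2: sp3
C3: sp ✓
C4: sp ✓
C5: sp3
C6: sp2
C7: sp2
C8: sp2
C9: sp ✓
C10: sp2
C11: sp3
C12: sp3
C13: sp3
C3, C4, C9 → 3 sp carbons.

3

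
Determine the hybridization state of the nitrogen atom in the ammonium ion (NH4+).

Four σ bonds, no lone pair → sp3, tetrahedral.

sp³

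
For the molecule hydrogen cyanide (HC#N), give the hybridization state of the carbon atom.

sp

The carbon atom carries 2 σ bonds, plus two π bonds, giving a steric number of 2, so it is sp.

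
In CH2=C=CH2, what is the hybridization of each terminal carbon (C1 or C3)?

sp^2

Each terminal carbon (C1 or C3) has 3 σ bonds, plus one π bond: steric number 3 → sp2.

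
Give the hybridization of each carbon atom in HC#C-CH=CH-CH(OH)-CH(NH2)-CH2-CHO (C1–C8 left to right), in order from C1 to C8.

C1 sp, C2 sp, C3 sp2, C4 sp2, C5 sp3, C6 sp3, C7 sp3, C8 sp2

C1: 2 σ bonds, plus two π bonds; 2 regions of electron density → sp.
C2: 2 σ bonds, plus two π bonds; 2 regions of electron density → sp.
C3 — 3 σ bonds, plus one π bond. Steric number 3, so sp2.
C4 — 3 σ bonds, plus one π bond. Steric number 3, so sp2.
C5: 4 σ bonds — 4 electron domains, sp3.
C6 (4 σ bonds) has steric number 4: sp3.
C7 is sp3: 4 σ bonds, 4 electron-density regions.
C8 has 3 σ bonds, plus one π bond: steric number 3 → sp2.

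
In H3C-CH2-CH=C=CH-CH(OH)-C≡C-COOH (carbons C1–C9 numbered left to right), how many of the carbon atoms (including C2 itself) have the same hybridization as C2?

3

C2 is sp3 (only σ bonds).
C1: sp3 ✓
C2: sp3 ✓
C3: sp2
C4: sp
C5: sp2
C6: sp3 ✓
C7: sp
C8: sp
C9: sp2
3 carbons are sp3.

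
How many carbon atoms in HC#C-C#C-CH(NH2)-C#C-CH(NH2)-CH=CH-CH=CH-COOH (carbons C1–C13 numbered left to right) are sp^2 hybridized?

C1: sp
C2: sp
C3: sp
C4: sp
C5: sp3
C6: sp
C7: sp
C8: sp3
C9: sp2 ✓
C10: sp2 ✓
C11: sp2 ✓
C12: sp2 ✓
C13: sp2 ✓
C9, C10, C11, C12, C13 → 5 sp2 carbons.

5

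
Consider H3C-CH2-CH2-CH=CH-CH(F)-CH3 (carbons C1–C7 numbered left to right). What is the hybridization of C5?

C5 has 3 σ bonds, plus one π bond: steric number 3 → sp2.

sp^2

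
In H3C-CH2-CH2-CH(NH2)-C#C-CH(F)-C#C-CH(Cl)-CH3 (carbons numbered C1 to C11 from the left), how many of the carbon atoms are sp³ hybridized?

C1: sp3 ✓
C2: sp3 ✓
C3: sp3 ✓
C4: sp3 ✓
C5: sp
C6: sp
C7: sp3 ✓
C8: sp
C9: sp
C10: sp3 ✓
C11: sp3 ✓
C1, C2, C3, C4, C7, C10, C11 → 7 sp3 carbons.

7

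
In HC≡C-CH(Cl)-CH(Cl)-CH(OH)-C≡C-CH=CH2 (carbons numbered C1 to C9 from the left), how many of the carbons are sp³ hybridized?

3

C1: sp
C2: sp
C3: sp3 ✓
C4: sp3 ✓
C5: sp3 ✓
C6: sp
C7: sp
C8: sp2
C9: sp2
C3, C4, C5 → 3 sp3 carbons.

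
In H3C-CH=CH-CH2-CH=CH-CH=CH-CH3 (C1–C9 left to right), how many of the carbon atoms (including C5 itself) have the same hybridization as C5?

C5 is sp2 (one π bond).
C1: sp3
C2: sp2 ✓
C3: sp2 ✓
C4: sp3
C5: sp2 ✓
C6: sp2 ✓
C7: sp2 ✓
C8: sp2 ✓
C9: sp3
6 carbons are sp2.

6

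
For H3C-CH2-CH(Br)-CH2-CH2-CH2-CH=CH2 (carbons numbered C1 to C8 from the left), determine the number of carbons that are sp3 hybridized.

C1: sp3 ✓
C2: sp3 ✓
C3: sp3 ✓
C4: sp3 ✓
C5: sp3 ✓
C6: sp3 ✓
C7: sp2
C8: sp2
C1, C2, C3, C4, C5, C6 → 6 sp3 carbons.

6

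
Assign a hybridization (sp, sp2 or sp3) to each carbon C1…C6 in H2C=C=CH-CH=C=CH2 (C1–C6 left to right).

C1 carries 3 σ bonds, plus one π bond, giving a steric number of 3, so it is sp2.
C2 — 2 σ bonds, plus two π bonds. Steric number 2, so sp.
C3 — 3 σ bonds, plus one π bond. Steric number 3, so sp2.
C4 (3 σ bonds, plus one π bond) has steric number 3: sp2.
C5 — 2 σ bonds, plus two π bonds. Steric number 2, so sp.
C6 — 3 σ bonds, plus one π bond. Steric number 3, so sp2.

C1 sp2, C2 sp, C3 sp2, C4 sp2, C5 sp, C6 sp2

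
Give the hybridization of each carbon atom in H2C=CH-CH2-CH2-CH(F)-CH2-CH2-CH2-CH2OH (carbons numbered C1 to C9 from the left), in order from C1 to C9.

C1 sp2, C2 sp2, C3 sp3, C4 sp3, C5 sp3, C6 sp3, C7 sp3, C8 sp3, C9 sp3

C1 is sp2: 3 σ bonds, plus one π bond, 3 electron-density regions.
C2: 3 σ bonds, plus one π bond — 3 electron domains, sp2.
C3 (4 σ bonds) has steric number 4: sp3.
C4 has 4 σ bonds: steric number 4 → sp3.
C5: 4 σ bonds — 4 electron domains, sp3.
C6 carries 4 σ bonds, giving a steric number of 4, so it is sp3.
C7: 4 σ bonds; 4 regions of electron density → sp3.
C8 — 4 σ bonds. Steric number 4, so sp3.
C9 is sp3: 4 σ bonds, 4 electron-density regions.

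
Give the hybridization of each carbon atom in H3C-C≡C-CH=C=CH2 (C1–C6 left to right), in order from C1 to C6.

C1: 4 σ bonds; 4 regions of electron density → sp3.
C2 carries 2 σ bonds, plus two π bonds, giving a steric number of 2, so it is sp.
C3 carries 2 σ bonds, plus two π bonds, giving a steric number of 2, so it is sp.
C4 — 3 σ bonds, plus one π bond. Steric number 3, so sp2.
C5 is sp: 2 σ bonds, plus two π bonds, 2 electron-density regions.
C6 (3 σ bonds, plus one π bond) has steric number 3: sp2.

C1 sp3, C2 sp, C3 sp, C4 sp2, C5 sp, C6 sp2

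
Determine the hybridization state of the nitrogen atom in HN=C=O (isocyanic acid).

sp2

The nitrogen atom has 2 σ bonds and 1 lone pair, plus one π bond: steric number 3 → sp2.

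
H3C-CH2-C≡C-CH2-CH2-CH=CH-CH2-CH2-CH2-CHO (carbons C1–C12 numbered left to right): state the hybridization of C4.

sp

C4 is sp: 2 σ bonds, plus two π bonds, 2 electron-density regions.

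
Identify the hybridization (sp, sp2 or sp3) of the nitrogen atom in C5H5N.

sp²

N has two σ bonds and one lone pair in the ring plane (steric number 3 → sp2); its p orbital contributes one electron to the aromatic π system via the C=N double bond.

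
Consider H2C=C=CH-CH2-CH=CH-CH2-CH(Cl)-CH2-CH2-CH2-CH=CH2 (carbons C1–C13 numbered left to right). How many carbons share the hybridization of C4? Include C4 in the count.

6

C4 is sp3 (only σ bonds).
C1: sp2
C2: sp
C3: sp2
C4: sp3 ✓
C5: sp2
C6: sp2
C7: sp3 ✓
C8: sp3 ✓
C9: sp3 ✓
C10: sp3 ✓
C11: sp3 ✓
C12: sp2
C13: sp2
6 carbons are sp3.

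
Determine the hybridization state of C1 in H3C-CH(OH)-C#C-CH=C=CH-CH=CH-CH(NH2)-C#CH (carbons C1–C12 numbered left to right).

sp³

C1 has 4 σ bonds: steric number 4 → sp3.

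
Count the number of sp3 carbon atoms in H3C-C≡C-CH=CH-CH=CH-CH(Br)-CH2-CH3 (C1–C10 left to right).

C1: sp3 ✓
C2: sp
C3: sp
C4: sp2
C5: sp2
C6: sp2
C7: sp2
C8: sp3 ✓
C9: sp3 ✓
C10: sp3 ✓
C1, C8, C9, C10 → 4 sp3 carbons.

4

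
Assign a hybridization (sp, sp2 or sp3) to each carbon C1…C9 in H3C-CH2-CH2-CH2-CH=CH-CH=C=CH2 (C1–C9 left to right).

C1 sp3, C2 sp3, C3 sp3, C4 sp3, C5 sp2, C6 sp2, C7 sp2, C8 sp, C9 sp2

C1: 4 σ bonds — 4 electron domains, sp3.
C2: 4 σ bonds; 4 regions of electron density → sp3.
C3 is sp3: 4 σ bonds, 4 electron-density regions.
C4 has 4 σ bonds: steric number 4 → sp3.
C5 is sp2: 3 σ bonds, plus one π bond, 3 electron-density regions.
C6 — 3 σ bonds, plus one π bond. Steric number 3, so sp2.
C7 — 3 σ bonds, plus one π bond. Steric number 3, so sp2.
C8 (2 σ bonds, plus two π bonds) has steric number 2: sp.
C9 — 3 σ bonds, plus one π bond. Steric number 3, so sp2.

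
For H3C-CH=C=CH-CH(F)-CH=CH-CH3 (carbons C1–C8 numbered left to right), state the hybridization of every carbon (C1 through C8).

C1 sp3, C2 sp2, C3 sp, C4 sp2, C5 sp3, C6 sp2, C7 sp2, C8 sp3

C1 — 4 σ bonds. Steric number 4, so sp3.
C2: 3 σ bonds, plus one π bond; 3 regions of electron density → sp2.
C3 (2 σ bonds, plus two π bonds) has steric number 2: sp.
C4 has 3 σ bonds, plus one π bond: steric number 3 → sp2.
C5 is sp3: 4 σ bonds, 4 electron-density regions.
C6 carries 3 σ bonds, plus one π bond, giving a steric number of 3, so it is sp2.
C7 — 3 σ bonds, plus one π bond. Steric number 3, so sp2.
C8 is sp3: 4 σ bonds, 4 electron-density regions.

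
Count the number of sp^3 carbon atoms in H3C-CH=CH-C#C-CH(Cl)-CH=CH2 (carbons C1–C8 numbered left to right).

C1: sp3 ✓
C2: sp2
C3: sp2
C4: sp
C5: sp
C6: sp3 ✓
C7: sp2
C8: sp2
C1, C6 → 2 sp3 carbons.

2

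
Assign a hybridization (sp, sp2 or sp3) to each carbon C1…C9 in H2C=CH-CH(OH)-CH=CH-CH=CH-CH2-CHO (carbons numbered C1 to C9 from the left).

C1 sp2, C2 sp2, C3 sp3, C4 sp2, C5 sp2, C6 sp2, C7 sp2, C8 sp3, C9 sp2

C1 is sp2: 3 σ bonds, plus one π bond, 3 electron-density regions.
C2 is sp2: 3 σ bonds, plus one π bond, 3 electron-density regions.
C3: 4 σ bonds; 4 regions of electron density → sp3.
C4 (3 σ bonds, plus one π bond) has steric number 3: sp2.
C5 carries 3 σ bonds, plus one π bond, giving a steric number of 3, so it is sp2.
C6 (3 σ bonds, plus one π bond) has steric number 3: sp2.
C7: 3 σ bonds, plus one π bond; 3 regions of electron density → sp2.
C8 (4 σ bonds) has steric number 4: sp3.
C9 carries 3 σ bonds, plus one π bond, giving a steric number of 3, so it is sp2.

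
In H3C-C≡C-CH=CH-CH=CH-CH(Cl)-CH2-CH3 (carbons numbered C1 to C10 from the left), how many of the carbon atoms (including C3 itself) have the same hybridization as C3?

2

C3 is sp (two π bonds).
C1: sp3
C2: sp ✓
C3: sp ✓
C4: sp2
C5: sp2
C6: sp2
C7: sp2
C8: sp3
C9: sp3
C10: sp3
2 carbons are sp.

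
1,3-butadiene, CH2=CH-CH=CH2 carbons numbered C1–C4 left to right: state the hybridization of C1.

sp²

C1: 3 σ bonds, plus one π bond; 3 regions of electron density → sp2.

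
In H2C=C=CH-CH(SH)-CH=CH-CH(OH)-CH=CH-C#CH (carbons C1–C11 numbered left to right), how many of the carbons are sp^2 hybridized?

C1: sp2 ✓
C2: sp
C3: sp2 ✓
C4: sp3
C5: sp2 ✓
C6: sp2 ✓
C7: sp3
C8: sp2 ✓
C9: sp2 ✓
C10: sp
C11: sp
C1, C3, C5, C6, C8, C9 → 6 sp2 carbons.

6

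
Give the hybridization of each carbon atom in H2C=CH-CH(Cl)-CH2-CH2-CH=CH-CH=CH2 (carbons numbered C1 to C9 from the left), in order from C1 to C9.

C1 carries 3 σ bonds, plus one π bond, giving a steric number of 3, so it is sp2.
C2: 3 σ bonds, plus one π bond; 3 regions of electron density → sp2.
C3: 4 σ bonds — 4 electron domains, sp3.
C4: 4 σ bonds; 4 regions of electron density → sp3.
C5: 4 σ bonds — 4 electron domains, sp3.
C6 is sp2: 3 σ bonds, plus one π bond, 3 electron-density regions.
C7 is sp2: 3 σ bonds, plus one π bond, 3 electron-density regions.
C8 — 3 σ bonds, plus one π bond. Steric number 3, so sp2.
C9 (3 σ bonds, plus one π bond) has steric number 3: sp2.

C1 sp2, C2 sp2, C3 sp3, C4 sp3, C5 sp3, C6 sp2, C7 sp2, C8 sp2, C9 sp2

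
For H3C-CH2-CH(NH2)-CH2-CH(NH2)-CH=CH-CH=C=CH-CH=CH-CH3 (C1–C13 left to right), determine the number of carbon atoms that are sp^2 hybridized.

C1: sp3
C2: sp3
C3: sp3
C4: sp3
C5: sp3
C6: sp2 ✓
C7: sp2 ✓
C8: sp2 ✓
C9: sp
C10: sp2 ✓
C11: sp2 ✓
C12: sp2 ✓
C13: sp3
C6, C7, C8, C10, C11, C12 → 6 sp2 carbons.

6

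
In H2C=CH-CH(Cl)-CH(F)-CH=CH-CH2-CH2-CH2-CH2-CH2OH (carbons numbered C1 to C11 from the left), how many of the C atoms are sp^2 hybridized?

4

C1: sp2 ✓
C2: sp2 ✓
C3: sp3
C4: sp3
C5: sp2 ✓
C6: sp2 ✓
C7: sp3
C8: sp3
C9: sp3
C10: sp3
C11: sp3
C1, C2, C5, C6 → 4 sp2 carbons.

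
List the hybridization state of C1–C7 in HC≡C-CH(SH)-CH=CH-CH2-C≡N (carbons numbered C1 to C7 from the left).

C1 sp, C2 sp, C3 sp3, C4 sp2, C5 sp2, C6 sp3, C7 sp

C1 has 2 σ bonds, plus two π bonds: steric number 2 → sp.
C2 carries 2 σ bonds, plus two π bonds, giving a steric number of 2, so it is sp.
C3 is sp3: 4 σ bonds, 4 electron-density regions.
C4 has 3 σ bonds, plus one π bond: steric number 3 → sp2.
C5: 3 σ bonds, plus one π bond; 3 regions of electron density → sp2.
C6: 4 σ bonds; 4 regions of electron density → sp3.
C7 — 2 σ bonds, plus two π bonds. Steric number 2, so sp.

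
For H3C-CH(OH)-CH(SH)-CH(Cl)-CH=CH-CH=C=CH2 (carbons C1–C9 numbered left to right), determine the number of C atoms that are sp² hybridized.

C1: sp3
C2: sp3
C3: sp3
C4: sp3
C5: sp2 ✓
C6: sp2 ✓
C7: sp2 ✓
C8: sp
C9: sp2 ✓
C5, C6, C7, C9 → 4 sp2 carbons.

4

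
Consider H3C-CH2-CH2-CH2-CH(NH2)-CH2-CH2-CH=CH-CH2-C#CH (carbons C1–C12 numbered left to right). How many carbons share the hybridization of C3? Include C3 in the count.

8

C3 is sp3 (only σ bonds).
C1: sp3 ✓
C2: sp3 ✓
C3: sp3 ✓
C4: sp3 ✓
C5: sp3 ✓
C6: sp3 ✓
C7: sp3 ✓
C8: sp2
C9: sp2
C10: sp3 ✓
C11: sp
C12: sp
8 carbons are sp3.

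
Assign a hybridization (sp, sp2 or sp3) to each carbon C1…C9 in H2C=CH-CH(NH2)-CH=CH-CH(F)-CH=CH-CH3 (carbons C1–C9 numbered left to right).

C1 sp2, C2 sp2, C3 sp3, C4 sp2, C5 sp2, C6 sp3, C7 sp2, C8 sp2, C9 sp3

C1 is sp2: 3 σ bonds, plus one π bond, 3 electron-density regions.
C2 carries 3 σ bonds, plus one π bond, giving a steric number of 3, so it is sp2.
C3 is sp3: 4 σ bonds, 4 electron-density regions.
C4 (3 σ bonds, plus one π bond) has steric number 3: sp2.
C5 is sp2: 3 σ bonds, plus one π bond, 3 electron-density regions.
C6: 4 σ bonds; 4 regions of electron density → sp3.
C7 is sp2: 3 σ bonds, plus one π bond, 3 electron-density regions.
C8 has 3 σ bonds, plus one π bond: steric number 3 → sp2.
C9 carries 4 σ bonds, giving a steric number of 4, so it is sp3.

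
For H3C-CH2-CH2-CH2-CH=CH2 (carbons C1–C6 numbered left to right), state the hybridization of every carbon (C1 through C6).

C1 sp3, C2 sp3, C3 sp3, C4 sp3, C5 sp2, C6 sp2

C1 carries 4 σ bonds, giving a steric number of 4, so it is sp3.
C2 carries 4 σ bonds, giving a steric number of 4, so it is sp3.
C3 is sp3: 4 σ bonds, 4 electron-density regions.
C4 carries 4 σ bonds, giving a steric number of 4, so it is sp3.
C5 carries 3 σ bonds, plus one π bond, giving a steric number of 3, so it is sp2.
C6: 3 σ bonds, plus one π bond; 3 regions of electron density → sp2.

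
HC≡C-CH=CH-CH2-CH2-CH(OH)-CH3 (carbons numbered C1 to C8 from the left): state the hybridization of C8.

C8 carries 4 σ bonds, giving a steric number of 4, so it is sp3.

sp³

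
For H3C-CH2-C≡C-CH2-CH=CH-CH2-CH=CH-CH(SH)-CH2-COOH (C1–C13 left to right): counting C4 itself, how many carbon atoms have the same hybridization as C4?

2

C4 is sp (two π bonds).
C1: sp3
C2: sp3
C3: sp ✓
C4: sp ✓
C5: sp3
C6: sp2
C7: sp2
C8: sp3
C9: sp2
C10: sp2
C11: sp3
C12: sp3
C13: sp2
2 carbons are sp.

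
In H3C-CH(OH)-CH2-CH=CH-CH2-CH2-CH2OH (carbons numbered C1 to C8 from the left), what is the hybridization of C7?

C7 has 4 σ bonds: steric number 4 → sp3.

sp3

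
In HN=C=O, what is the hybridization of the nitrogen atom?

sp2

The nitrogen atom has 2 σ bonds and 1 lone pair, plus one π bond: steric number 3 → sp2.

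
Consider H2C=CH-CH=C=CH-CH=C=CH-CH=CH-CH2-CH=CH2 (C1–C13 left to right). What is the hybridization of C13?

sp^2

C13 carries 3 σ bonds, plus one π bond, giving a steric number of 3, so it is sp2.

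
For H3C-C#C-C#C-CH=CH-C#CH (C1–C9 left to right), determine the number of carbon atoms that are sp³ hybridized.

C1: sp3 ✓
C2: sp
C3: sp
C4: sp
C5: sp
C6: sp2
C7: sp2
C8: sp
C9: sp
C1 → 1 sp3 carbon.

1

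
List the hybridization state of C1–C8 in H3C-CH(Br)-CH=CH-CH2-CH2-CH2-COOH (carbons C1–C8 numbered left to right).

C1: 4 σ bonds — 4 electron domains, sp3.
C2 has 4 σ bonds: steric number 4 → sp3.
C3 has 3 σ bonds, plus one π bond: steric number 3 → sp2.
C4 is sp2: 3 σ bonds, plus one π bond, 3 electron-density regions.
C5 (4 σ bonds) has steric number 4: sp3.
C6: 4 σ bonds — 4 electron domains, sp3.
C7 (4 σ bonds) has steric number 4: sp3.
C8 — 3 σ bonds, plus one π bond. Steric number 3, so sp2.

C1 sp3, C2 sp3, C3 sp2, C4 sp2, C5 sp3, C6 sp3, C7 sp3, C8 sp2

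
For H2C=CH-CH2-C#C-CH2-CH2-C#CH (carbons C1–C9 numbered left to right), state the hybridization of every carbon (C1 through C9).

C1 has 3 σ bonds, plus one π bond: steric number 3 → sp2.
C2 has 3 σ bonds, plus one π bond: steric number 3 → sp2.
C3 is sp3: 4 σ bonds, 4 electron-density regions.
C4: 2 σ bonds, plus two π bonds — 2 electron domains, sp.
C5 has 2 σ bonds, plus two π bonds: steric number 2 → sp.
C6: 4 σ bonds — 4 electron domains, sp3.
C7 has 4 σ bonds: steric number 4 → sp3.
C8 — 2 σ bonds, plus two π bonds. Steric number 2, so sp.
C9: 2 σ bonds, plus two π bonds — 2 electron domains, sp.

C1 sp2, C2 sp2, C3 sp3, C4 sp, C5 sp, C6 sp3, C7 sp3, C8 sp, C9 sp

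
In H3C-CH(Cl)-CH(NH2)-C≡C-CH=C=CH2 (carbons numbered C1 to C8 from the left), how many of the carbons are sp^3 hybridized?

C1: sp3 ✓
C2: sp3 ✓
C3: sp3 ✓
C4: sp
C5: sp
C6: sp2
C7: sp
C8: sp2
C1, C2, C3 → 3 sp3 carbons.

3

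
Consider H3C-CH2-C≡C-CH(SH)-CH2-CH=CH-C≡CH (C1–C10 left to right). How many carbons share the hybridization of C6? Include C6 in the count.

4

C6 is sp3 (only σ bonds).
C1: sp3 ✓
C2: sp3 ✓
C3: sp
C4: sp
C5: sp3 ✓
C6: sp3 ✓
C7: sp2
C8: sp2
C9: sp
C10: sp
4 carbons are sp3.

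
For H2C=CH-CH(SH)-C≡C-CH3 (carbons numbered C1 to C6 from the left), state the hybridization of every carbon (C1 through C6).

C1 sp2, C2 sp2, C3 sp3, C4 sp, C5 sp, C6 sp3

C1 (3 σ bonds, plus one π bond) has steric number 3: sp2.
C2 is sp2: 3 σ bonds, plus one π bond, 3 electron-density regions.
C3: 4 σ bonds — 4 electron domains, sp3.
C4: 2 σ bonds, plus two π bonds — 2 electron domains, sp.
C5: 2 σ bonds, plus two π bonds — 2 electron domains, sp.
C6: 4 σ bonds; 4 regions of electron density → sp3.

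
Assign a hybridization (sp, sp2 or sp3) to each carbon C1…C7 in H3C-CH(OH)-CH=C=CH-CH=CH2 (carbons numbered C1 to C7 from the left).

C1: 4 σ bonds; 4 regions of electron density → sp3.
C2: 4 σ bonds — 4 electron domains, sp3.
C3: 3 σ bonds, plus one π bond; 3 regions of electron density → sp2.
C4 (2 σ bonds, plus two π bonds) has steric number 2: sp.
C5 — 3 σ bonds, plus one π bond. Steric number 3, so sp2.
C6: 3 σ bonds, plus one π bond; 3 regions of electron density → sp2.
C7 is sp2: 3 σ bonds, plus one π bond, 3 electron-density regions.

C1 sp3, C2 sp3, C3 sp2, C4 sp, C5 sp2, C6 sp2, C7 sp2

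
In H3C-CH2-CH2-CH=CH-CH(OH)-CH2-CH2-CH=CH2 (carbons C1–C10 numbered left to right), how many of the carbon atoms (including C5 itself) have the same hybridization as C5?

4

C5 is sp2 (one π bond).
C1: sp3
C2: sp3
C3: sp3
C4: sp2 ✓
C5: sp2 ✓
C6: sp3
C7: sp3
C8: sp3
C9: sp2 ✓
C10: sp2 ✓
4 carbons are sp2.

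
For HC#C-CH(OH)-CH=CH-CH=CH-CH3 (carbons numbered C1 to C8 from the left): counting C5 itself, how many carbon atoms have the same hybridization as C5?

4

C5 is sp2 (one π bond).
C1: sp
C2: sp
C3: sp3
C4: sp2 ✓
C5: sp2 ✓
C6: sp2 ✓
C7: sp2 ✓
C8: sp3
4 carbons are sp2.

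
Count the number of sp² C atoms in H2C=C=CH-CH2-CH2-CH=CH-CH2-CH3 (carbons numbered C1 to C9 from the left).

4

C1: sp2 ✓
C2: sp
C3: sp2 ✓
C4: sp3
C5: sp3
C6: sp2 ✓
C7: sp2 ✓
C8: sp3
C9: sp3
C1, C3, C6, C7 → 4 sp2 carbons.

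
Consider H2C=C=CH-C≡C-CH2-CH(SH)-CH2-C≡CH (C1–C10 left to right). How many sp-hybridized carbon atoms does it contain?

5

C1: sp2
C2: sp ✓
C3: sp2
C4: sp ✓
C5: sp ✓
C6: sp3
C7: sp3
C8: sp3
C9: sp ✓
C10: sp ✓
C2, C4, C5, C9, C10 → 5 sp carbons.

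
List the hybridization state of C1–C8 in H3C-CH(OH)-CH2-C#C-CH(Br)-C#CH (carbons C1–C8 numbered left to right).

C1 sp3, C2 sp3, C3 sp3, C4 sp, C5 sp, C6 sp3, C7 sp, C8 sp

C1: 4 σ bonds; 4 regions of electron density → sp3.
C2: 4 σ bonds; 4 regions of electron density → sp3.
C3 carries 4 σ bonds, giving a steric number of 4, so it is sp3.
C4 is sp: 2 σ bonds, plus two π bonds, 2 electron-density regions.
C5 is sp: 2 σ bonds, plus two π bonds, 2 electron-density regions.
C6 is sp3: 4 σ bonds, 4 electron-density regions.
C7 (2 σ bonds, plus two π bonds) has steric number 2: sp.
C8: 2 σ bonds, plus two π bonds; 2 regions of electron density → sp.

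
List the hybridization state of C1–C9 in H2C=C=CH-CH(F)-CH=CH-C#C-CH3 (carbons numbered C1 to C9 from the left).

C1 carries 3 σ bonds, plus one π bond, giving a steric number of 3, so it is sp2.
C2: 2 σ bonds, plus two π bonds — 2 electron domains, sp.
C3 is sp2: 3 σ bonds, plus one π bond, 3 electron-density regions.
C4 has 4 σ bonds: steric number 4 → sp3.
C5: 3 σ bonds, plus one π bond — 3 electron domains, sp2.
C6: 3 σ bonds, plus one π bond — 3 electron domains, sp2.
C7 (2 σ bonds, plus two π bonds) has steric number 2: sp.
C8 (2 σ bonds, plus two π bonds) has steric number 2: sp.
C9 — 4 σ bonds. Steric number 4, so sp3.

C1 sp2, C2 sp, C3 sp2, C4 sp3, C5 sp2, C6 sp2, C7 sp, C8 sp, C9 sp3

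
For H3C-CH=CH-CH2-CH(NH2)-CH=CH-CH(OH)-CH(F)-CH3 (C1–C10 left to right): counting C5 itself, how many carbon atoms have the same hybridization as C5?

6

C5 is sp3 (only σ bonds).
C1: sp3 ✓
C2: sp2
C3: sp2
C4: sp3 ✓
C5: sp3 ✓
C6: sp2
C7: sp2
C8: sp3 ✓
C9: sp3 ✓
C10: sp3 ✓
6 carbons are sp3.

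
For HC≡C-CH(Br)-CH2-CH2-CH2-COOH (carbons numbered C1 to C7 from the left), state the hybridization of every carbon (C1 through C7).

C1 sp, C2 sp, C3 sp3, C4 sp3, C5 sp3, C6 sp3, C7 sp2

C1 — 2 σ bonds, plus two π bonds. Steric number 2, so sp.
C2 is sp: 2 σ bonds, plus two π bonds, 2 electron-density regions.
C3: 4 σ bonds; 4 regions of electron density → sp3.
C4: 4 σ bonds; 4 regions of electron density → sp3.
C5 carries 4 σ bonds, giving a steric number of 4, so it is sp3.
C6: 4 σ bonds; 4 regions of electron density → sp3.
C7 (3 σ bonds, plus one π bond) has steric number 3: sp2.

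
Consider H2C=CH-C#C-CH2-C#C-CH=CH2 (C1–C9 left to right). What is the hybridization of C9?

sp²

C9 is sp2: 3 σ bonds, plus one π bond, 3 electron-density regions.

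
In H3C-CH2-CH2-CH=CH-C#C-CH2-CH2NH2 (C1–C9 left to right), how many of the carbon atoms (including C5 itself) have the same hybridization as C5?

2

C5 is sp2 (one π bond).
C1: sp3
C2: sp3
C3: sp3
C4: sp2 ✓
C5: sp2 ✓
C6: sp
C7: sp
C8: sp3
C9: sp3
2 carbons are sp2.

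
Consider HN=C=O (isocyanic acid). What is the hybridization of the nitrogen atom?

The nitrogen atom carries 2 σ bonds and 1 lone pair, plus one π bond, giving a steric number of 3, so it is sp2.

sp²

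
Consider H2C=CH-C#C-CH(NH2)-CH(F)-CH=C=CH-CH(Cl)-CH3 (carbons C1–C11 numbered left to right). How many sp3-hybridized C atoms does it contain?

C1: sp2
C2: sp2
C3: sp
C4: sp
C5: sp3 ✓
C6: sp3 ✓
C7: sp2
C8: sp
C9: sp2
C10: sp3 ✓
C11: sp3 ✓
C5, C6, C10, C11 → 4 sp3 carbons.

4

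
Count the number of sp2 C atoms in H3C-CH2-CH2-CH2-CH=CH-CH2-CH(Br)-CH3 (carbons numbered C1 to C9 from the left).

2

C1: sp3
C2: sp3
C3: sp3
C4: sp3
C5: sp2 ✓
C6: sp2 ✓
C7: sp3
C8: sp3
C9: sp3
C5, C6 → 2 sp2 carbons.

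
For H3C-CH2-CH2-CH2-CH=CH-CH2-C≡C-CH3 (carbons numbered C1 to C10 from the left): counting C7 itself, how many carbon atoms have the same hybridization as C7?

6

C7 is sp3 (only σ bonds).
C1: sp3 ✓
C2: sp3 ✓
C3: sp3 ✓
C4: sp3 ✓
C5: sp2
C6: sp2
C7: sp3 ✓
C8: sp
C9: sp
C10: sp3 ✓
6 carbons are sp3.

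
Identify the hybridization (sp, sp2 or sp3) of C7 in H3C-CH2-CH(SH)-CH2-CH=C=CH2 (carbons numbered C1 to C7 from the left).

sp²

C7: 3 σ bonds, plus one π bond — 3 electron domains, sp2.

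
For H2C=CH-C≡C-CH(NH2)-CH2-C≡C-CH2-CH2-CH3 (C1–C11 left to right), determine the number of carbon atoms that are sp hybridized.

C1: sp2
C2: sp2
C3: sp ✓
C4: sp ✓
C5: sp3
C6: sp3
C7: sp ✓
C8: sp ✓
C9: sp3
C10: sp3
C11: sp3
C3, C4, C7, C8 → 4 sp carbons.

4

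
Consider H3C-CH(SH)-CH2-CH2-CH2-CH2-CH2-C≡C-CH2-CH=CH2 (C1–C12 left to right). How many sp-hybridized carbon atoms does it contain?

2

C1: sp3
C2: sp3
C3: sp3
C4: sp3
C5: sp3
C6: sp3
C7: sp3
C8: sp ✓
C9: sp ✓
C10: sp3
C11: sp2
C12: sp2
C8, C9 → 2 sp carbons.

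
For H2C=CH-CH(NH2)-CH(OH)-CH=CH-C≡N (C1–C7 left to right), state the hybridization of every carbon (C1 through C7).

C1 sp2, C2 sp2, C3 sp3, C4 sp3, C5 sp2, C6 sp2, C7 sp

C1 is sp2: 3 σ bonds, plus one π bond, 3 electron-density regions.
C2 carries 3 σ bonds, plus one π bond, giving a steric number of 3, so it is sp2.
C3: 4 σ bonds; 4 regions of electron density → sp3.
C4: 4 σ bonds — 4 electron domains, sp3.
C5: 3 σ bonds, plus one π bond; 3 regions of electron density → sp2.
C6: 3 σ bonds, plus one π bond — 3 electron domains, sp2.
C7: 2 σ bonds, plus two π bonds; 2 regions of electron density → sp.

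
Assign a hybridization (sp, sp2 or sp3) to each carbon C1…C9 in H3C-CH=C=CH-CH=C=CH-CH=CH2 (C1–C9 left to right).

C1 — 4 σ bonds. Steric number 4, so sp3.
C2 carries 3 σ bonds, plus one π bond, giving a steric number of 3, so it is sp2.
C3 (2 σ bonds, plus two π bonds) has steric number 2: sp.
C4 has 3 σ bonds, plus one π bond: steric number 3 → sp2.
C5 — 3 σ bonds, plus one π bond. Steric number 3, so sp2.
C6 carries 2 σ bonds, plus two π bonds, giving a steric number of 2, so it is sp.
C7 carries 3 σ bonds, plus one π bond, giving a steric number of 3, so it is sp2.
C8 carries 3 σ bonds, plus one π bond, giving a steric number of 3, so it is sp2.
C9 carries 3 σ bonds, plus one π bond, giving a steric number of 3, so it is sp2.

C1 sp3, C2 sp2, C3 sp, C4 sp2, C5 sp2, C6 sp, C7 sp2, C8 sp2, C9 sp2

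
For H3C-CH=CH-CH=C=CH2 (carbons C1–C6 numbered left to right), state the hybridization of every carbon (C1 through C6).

C1 sp3, C2 sp2, C3 sp2, C4 sp2, C5 sp, C6 sp2

C1 — 4 σ bonds. Steric number 4, so sp3.
C2: 3 σ bonds, plus one π bond; 3 regions of electron density → sp2.
C3 is sp2: 3 σ bonds, plus one π bond, 3 electron-density regions.
C4 has 3 σ bonds, plus one π bond: steric number 3 → sp2.
C5 is sp: 2 σ bonds, plus two π bonds, 2 electron-density regions.
C6 — 3 σ bonds, plus one π bond. Steric number 3, so sp2.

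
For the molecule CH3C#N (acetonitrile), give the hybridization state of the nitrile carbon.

sp

The nitrile carbon is sp: 2 σ bonds, plus two π bonds, 2 electron-density regions.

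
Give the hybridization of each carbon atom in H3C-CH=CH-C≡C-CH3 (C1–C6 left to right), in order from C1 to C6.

C1 sp3, C2 sp2, C3 sp2, C4 sp, C5 sp, C6 sp3

C1 (4 σ bonds) has steric number 4: sp3.
C2 carries 3 σ bonds, plus one π bond, giving a steric number of 3, so it is sp2.
C3: 3 σ bonds, plus one π bond — 3 electron domains, sp2.
C4 (2 σ bonds, plus two π bonds) has steric number 2: sp.
C5: 2 σ bonds, plus two π bonds; 2 regions of electron density → sp.
C6 has 4 σ bonds: steric number 4 → sp3.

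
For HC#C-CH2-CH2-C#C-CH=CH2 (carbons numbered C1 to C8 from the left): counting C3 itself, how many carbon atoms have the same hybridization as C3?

C3 is sp3 (only σ bonds).
C1: sp
C2: sp
C3: sp3 ✓
C4: sp3 ✓
C5: sp
C6: sp
C7: sp2
C8: sp2
2 carbons are sp3.

2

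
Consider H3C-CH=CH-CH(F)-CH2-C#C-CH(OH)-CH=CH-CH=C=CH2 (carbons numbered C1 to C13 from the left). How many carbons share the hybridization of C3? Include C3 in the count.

6

C3 is sp2 (one π bond).
C1: sp3
C2: sp2 ✓
C3: sp2 ✓
C4: sp3
C5: sp3
C6: sp
C7: sp
C8: sp3
C9: sp2 ✓
C10: sp2 ✓
C11: sp2 ✓
C12: sp
C13: sp2 ✓
6 carbons are sp2.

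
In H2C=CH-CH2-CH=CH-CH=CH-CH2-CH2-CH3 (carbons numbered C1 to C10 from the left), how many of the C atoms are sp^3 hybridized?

4

C1: sp2
C2: sp2
C3: sp3 ✓
C4: sp2
C5: sp2
C6: sp2
C7: sp2
C8: sp3 ✓
C9: sp3 ✓
C10: sp3 ✓
C3, C8, C9, C10 → 4 sp3 carbons.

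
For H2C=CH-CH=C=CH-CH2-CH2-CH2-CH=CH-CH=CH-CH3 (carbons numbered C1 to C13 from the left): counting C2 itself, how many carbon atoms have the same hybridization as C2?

C2 is sp2 (one π bond).
C1: sp2 ✓
C2: sp2 ✓
C3: sp2 ✓
C4: sp
C5: sp2 ✓
C6: sp3
C7: sp3
C8: sp3
C9: sp2 ✓
C10: sp2 ✓
C11: sp2 ✓
C12: sp2 ✓
C13: sp3
8 carbons are sp2.

8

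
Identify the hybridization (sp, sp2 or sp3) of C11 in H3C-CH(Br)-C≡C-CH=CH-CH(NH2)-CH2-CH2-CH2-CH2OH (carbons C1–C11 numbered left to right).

C11 — 4 σ bonds. Steric number 4, so sp3.

sp³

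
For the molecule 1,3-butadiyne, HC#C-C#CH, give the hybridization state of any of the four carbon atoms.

sp

Every carbon is part of a C≡C triple bond: two σ regions → sp.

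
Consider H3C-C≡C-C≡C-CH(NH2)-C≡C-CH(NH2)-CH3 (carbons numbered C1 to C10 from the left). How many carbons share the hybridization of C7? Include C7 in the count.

6

C7 is sp (two π bonds).
C1: sp3
C2: sp ✓
C3: sp ✓
C4: sp ✓
C5: sp ✓
C6: sp3
C7: sp ✓
C8: sp ✓
C9: sp3
C10: sp3
6 carbons are sp.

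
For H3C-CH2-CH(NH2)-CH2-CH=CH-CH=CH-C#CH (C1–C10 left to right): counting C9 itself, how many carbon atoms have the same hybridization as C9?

C9 is sp (two π bonds).
C1: sp3
C2: sp3
C3: sp3
C4: sp3
C5: sp2
C6: sp2
C7: sp2
C8: sp2
C9: sp ✓
C10: sp ✓
2 carbons are sp.

2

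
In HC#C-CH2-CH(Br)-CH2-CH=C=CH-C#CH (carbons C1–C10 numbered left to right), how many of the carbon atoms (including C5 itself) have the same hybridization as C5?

C5 is sp3 (only σ bonds).
C1: sp
C2: sp
C3: sp3 ✓
C4: sp3 ✓
C5: sp3 ✓
C6: sp2
C7: sp
C8: sp2
C9: sp
C10: sp
3 carbons are sp3.

3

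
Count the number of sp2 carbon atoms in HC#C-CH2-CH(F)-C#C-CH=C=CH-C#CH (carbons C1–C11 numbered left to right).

C1: sp
C2: sp
C3: sp3
C4: sp3
C5: sp
C6: sp
C7: sp2 ✓
C8: sp
C9: sp2 ✓
C10: sp
C11: sp
C7, C9 → 2 sp2 carbons.

2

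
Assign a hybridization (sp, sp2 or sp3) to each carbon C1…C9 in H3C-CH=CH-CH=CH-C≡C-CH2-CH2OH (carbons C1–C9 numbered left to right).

C1 carries 4 σ bonds, giving a steric number of 4, so it is sp3.
C2 — 3 σ bonds, plus one π bond. Steric number 3, so sp2.
C3 has 3 σ bonds, plus one π bond: steric number 3 → sp2.
C4: 3 σ bonds, plus one π bond — 3 electron domains, sp2.
C5 (3 σ bonds, plus one π bond) has steric number 3: sp2.
C6 has 2 σ bonds, plus two π bonds: steric number 2 → sp.
C7 carries 2 σ bonds, plus two π bonds, giving a steric number of 2, so it is sp.
C8 — 4 σ bonds. Steric number 4, so sp3.
C9: 4 σ bonds; 4 regions of electron density → sp3.

C1 sp3, C2 sp2, C3 sp2, C4 sp2, C5 sp2, C6 sp, C7 sp, C8 sp3, C9 sp3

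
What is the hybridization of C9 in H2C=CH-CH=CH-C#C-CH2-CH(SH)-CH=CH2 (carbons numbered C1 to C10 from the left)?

C9 is sp2: 3 σ bonds, plus one π bond, 3 electron-density regions.

sp2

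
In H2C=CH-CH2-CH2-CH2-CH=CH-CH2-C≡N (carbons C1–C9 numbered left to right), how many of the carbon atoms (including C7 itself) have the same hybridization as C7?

4

C7 is sp2 (one π bond).
C1: sp2 ✓
C2: sp2 ✓
C3: sp3
C4: sp3
C5: sp3
C6: sp2 ✓
C7: sp2 ✓
C8: sp3
C9: sp
4 carbons are sp2.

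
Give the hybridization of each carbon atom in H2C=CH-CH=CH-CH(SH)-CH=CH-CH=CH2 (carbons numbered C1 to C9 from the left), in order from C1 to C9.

C1 sp2, C2 sp2, C3 sp2, C4 sp2, C5 sp3, C6 sp2, C7 sp2, C8 sp2, C9 sp2

C1 — 3 σ bonds, plus one π bond. Steric number 3, so sp2.
C2: 3 σ bonds, plus one π bond; 3 regions of electron density → sp2.
C3 is sp2: 3 σ bonds, plus one π bond, 3 electron-density regions.
C4: 3 σ bonds, plus one π bond; 3 regions of electron density → sp2.
C5 carries 4 σ bonds, giving a steric number of 4, so it is sp3.
C6 has 3 σ bonds, plus one π bond: steric number 3 → sp2.
C7 carries 3 σ bonds, plus one π bond, giving a steric number of 3, so it is sp2.
C8 (3 σ bonds, plus one π bond) has steric number 3: sp2.
C9 carries 3 σ bonds, plus one π bond, giving a steric number of 3, so it is sp2.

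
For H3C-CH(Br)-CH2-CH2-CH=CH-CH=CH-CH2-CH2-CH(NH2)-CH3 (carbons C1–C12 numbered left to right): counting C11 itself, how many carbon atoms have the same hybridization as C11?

8

C11 is sp3 (only σ bonds).
C1: sp3 ✓
C2: sp3 ✓
C3: sp3 ✓
C4: sp3 ✓
C5: sp2
C6: sp2
C7: sp2
C8: sp2
C9: sp3 ✓
C10: sp3 ✓
C11: sp3 ✓
C12: sp3 ✓
8 carbons are sp3.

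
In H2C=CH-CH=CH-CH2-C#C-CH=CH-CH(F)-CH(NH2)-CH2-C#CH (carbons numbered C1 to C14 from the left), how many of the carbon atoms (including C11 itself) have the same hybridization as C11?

4

C11 is sp3 (only σ bonds).
C1: sp2
C2: sp2
C3: sp2
C4: sp2
C5: sp3 ✓
C6: sp
C7: sp
C8: sp2
C9: sp2
C10: sp3 ✓
C11: sp3 ✓
C12: sp3 ✓
C13: sp
C14: sp
4 carbons are sp3.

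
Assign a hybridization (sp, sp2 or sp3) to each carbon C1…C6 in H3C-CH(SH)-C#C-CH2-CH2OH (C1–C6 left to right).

C1: 4 σ bonds — 4 electron domains, sp3.
C2 — 4 σ bonds. Steric number 4, so sp3.
C3: 2 σ bonds, plus two π bonds; 2 regions of electron density → sp.
C4 (2 σ bonds, plus two π bonds) has steric number 2: sp.
C5 carries 4 σ bonds, giving a steric number of 4, so it is sp3.
C6: 4 σ bonds; 4 regions of electron density → sp3.

C1 sp3, C2 sp3, C3 sp, C4 sp, C5 sp3, C6 sp3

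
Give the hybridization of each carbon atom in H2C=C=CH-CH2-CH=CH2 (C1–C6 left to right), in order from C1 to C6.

C1 sp2, C2 sp, C3 sp2, C4 sp3, C5 sp2, C6 sp2

C1 carries 3 σ bonds, plus one π bond, giving a steric number of 3, so it is sp2.
C2 is sp: 2 σ bonds, plus two π bonds, 2 electron-density regions.
C3 (3 σ bonds, plus one π bond) has steric number 3: sp2.
C4 has 4 σ bonds: steric number 4 → sp3.
C5 carries 3 σ bonds, plus one π bond, giving a steric number of 3, so it is sp2.
C6 carries 3 σ bonds, plus one π bond, giving a steric number of 3, so it is sp2.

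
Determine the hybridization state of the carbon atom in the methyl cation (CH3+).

sp^2

Three σ bonds to H, empty p orbital → sp2, trigonal planar.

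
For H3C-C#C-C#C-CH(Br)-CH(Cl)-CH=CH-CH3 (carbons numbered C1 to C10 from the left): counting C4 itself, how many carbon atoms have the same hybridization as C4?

C4 is sp (two π bonds).
C1: sp3
C2: sp ✓
C3: sp ✓
C4: sp ✓
C5: sp ✓
C6: sp3
C7: sp3
C8: sp2
C9: sp2
C10: sp3
4 carbons are sp.

4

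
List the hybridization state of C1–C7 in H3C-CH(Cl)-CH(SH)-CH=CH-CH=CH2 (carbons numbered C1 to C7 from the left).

C1 sp3, C2 sp3, C3 sp3, C4 sp2, C5 sp2, C6 sp2, C7 sp2

C1 carries 4 σ bonds, giving a steric number of 4, so it is sp3.
C2: 4 σ bonds — 4 electron domains, sp3.
C3 (4 σ bonds) has steric number 4: sp3.
C4 is sp2: 3 σ bonds, plus one π bond, 3 electron-density regions.
C5 has 3 σ bonds, plus one π bond: steric number 3 → sp2.
C6 — 3 σ bonds, plus one π bond. Steric number 3, so sp2.
C7: 3 σ bonds, plus one π bond — 3 electron domains, sp2.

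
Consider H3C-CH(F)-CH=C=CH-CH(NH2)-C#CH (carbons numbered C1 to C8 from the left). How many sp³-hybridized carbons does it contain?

3

C1: sp3 ✓
C2: sp3 ✓
C3: sp2
C4: sp
C5: sp2
C6: sp3 ✓
C7: sp
C8: sp
C1, C2, C6 → 3 sp3 carbons.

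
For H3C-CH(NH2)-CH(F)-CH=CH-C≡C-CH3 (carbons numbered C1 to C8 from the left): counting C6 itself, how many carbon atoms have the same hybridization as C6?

C6 is sp (two π bonds).
C1: sp3
C2: sp3
C3: sp3
C4: sp2
C5: sp2
C6: sp ✓
C7: sp ✓
C8: sp3
2 carbons are sp.

2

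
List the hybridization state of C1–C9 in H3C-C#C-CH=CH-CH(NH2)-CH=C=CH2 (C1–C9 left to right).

C1 sp3, C2 sp, C3 sp, C4 sp2, C5 sp2, C6 sp3, C7 sp2, C8 sp, C9 sp2

C1 carries 4 σ bonds, giving a steric number of 4, so it is sp3.
C2 is sp: 2 σ bonds, plus two π bonds, 2 electron-density regions.
C3: 2 σ bonds, plus two π bonds; 2 regions of electron density → sp.
C4 (3 σ bonds, plus one π bond) has steric number 3: sp2.
C5 (3 σ bonds, plus one π bond) has steric number 3: sp2.
C6 is sp3: 4 σ bonds, 4 electron-density regions.
C7 is sp2: 3 σ bonds, plus one π bond, 3 electron-density regions.
C8 is sp: 2 σ bonds, plus two π bonds, 2 electron-density regions.
C9 (3 σ bonds, plus one π bond) has steric number 3: sp2.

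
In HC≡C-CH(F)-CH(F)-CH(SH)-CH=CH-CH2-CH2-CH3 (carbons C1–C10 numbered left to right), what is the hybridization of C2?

sp

C2 carries 2 σ bonds, plus two π bonds, giving a steric number of 2, so it is sp.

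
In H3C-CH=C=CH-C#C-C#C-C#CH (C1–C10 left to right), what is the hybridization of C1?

sp^3

C1 has 4 σ bonds: steric number 4 → sp3.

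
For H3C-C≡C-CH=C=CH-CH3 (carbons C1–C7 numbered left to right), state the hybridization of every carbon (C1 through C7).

C1 sp3, C2 sp, C3 sp, C4 sp2, C5 sp, C6 sp2, C7 sp3

C1 is sp3: 4 σ bonds, 4 electron-density regions.
C2 (2 σ bonds, plus two π bonds) has steric number 2: sp.
C3 (2 σ bonds, plus two π bonds) has steric number 2: sp.
C4 carries 3 σ bonds, plus one π bond, giving a steric number of 3, so it is sp2.
C5 (2 σ bonds, plus two π bonds) has steric number 2: sp.
C6: 3 σ bonds, plus one π bond — 3 electron domains, sp2.
C7 carries 4 σ bonds, giving a steric number of 4, so it is sp3.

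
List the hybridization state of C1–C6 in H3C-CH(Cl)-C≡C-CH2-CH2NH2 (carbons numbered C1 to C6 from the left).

C1 carries 4 σ bonds, giving a steric number of 4, so it is sp3.
C2 has 4 σ bonds: steric number 4 → sp3.
C3 is sp: 2 σ bonds, plus two π bonds, 2 electron-density regions.
C4 has 2 σ bonds, plus two π bonds: steric number 2 → sp.
C5 (4 σ bonds) has steric number 4: sp3.
C6 (4 σ bonds) has steric number 4: sp3.

C1 sp3, C2 sp3, C3 sp, C4 sp, C5 sp3, C6 sp3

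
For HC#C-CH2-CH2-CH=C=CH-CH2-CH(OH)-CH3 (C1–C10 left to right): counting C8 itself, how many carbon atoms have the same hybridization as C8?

5

C8 is sp3 (only σ bonds).
C1: sp
C2: sp
C3: sp3 ✓
C4: sp3 ✓
C5: sp2
C6: sp
C7: sp2
C8: sp3 ✓
C9: sp3 ✓
C10: sp3 ✓
5 carbons are sp3.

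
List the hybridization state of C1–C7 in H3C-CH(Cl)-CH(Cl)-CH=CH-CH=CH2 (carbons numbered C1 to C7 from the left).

C1 (4 σ bonds) has steric number 4: sp3.
C2: 4 σ bonds — 4 electron domains, sp3.
C3 — 4 σ bonds. Steric number 4, so sp3.
C4 carries 3 σ bonds, plus one π bond, giving a steric number of 3, so it is sp2.
C5 — 3 σ bonds, plus one π bond. Steric number 3, so sp2.
C6 is sp2: 3 σ bonds, plus one π bond, 3 electron-density regions.
C7: 3 σ bonds, plus one π bond; 3 regions of electron density → sp2.

C1 sp3, C2 sp3, C3 sp3, C4 sp2, C5 sp2, C6 sp2, C7 sp2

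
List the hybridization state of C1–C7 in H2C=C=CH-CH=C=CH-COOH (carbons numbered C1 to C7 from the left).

C1: 3 σ bonds, plus one π bond; 3 regions of electron density → sp2.
C2 is sp: 2 σ bonds, plus two π bonds, 2 electron-density regions.
C3 has 3 σ bonds, plus one π bond: steric number 3 → sp2.
C4 has 3 σ bonds, plus one π bond: steric number 3 → sp2.
C5 (2 σ bonds, plus two π bonds) has steric number 2: sp.
C6: 3 σ bonds, plus one π bond — 3 electron domains, sp2.
C7 carries 3 σ bonds, plus one π bond, giving a steric number of 3, so it is sp2.

C1 sp2, C2 sp, C3 sp2, C4 sp2, C5 sp, C6 sp2, C7 sp2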